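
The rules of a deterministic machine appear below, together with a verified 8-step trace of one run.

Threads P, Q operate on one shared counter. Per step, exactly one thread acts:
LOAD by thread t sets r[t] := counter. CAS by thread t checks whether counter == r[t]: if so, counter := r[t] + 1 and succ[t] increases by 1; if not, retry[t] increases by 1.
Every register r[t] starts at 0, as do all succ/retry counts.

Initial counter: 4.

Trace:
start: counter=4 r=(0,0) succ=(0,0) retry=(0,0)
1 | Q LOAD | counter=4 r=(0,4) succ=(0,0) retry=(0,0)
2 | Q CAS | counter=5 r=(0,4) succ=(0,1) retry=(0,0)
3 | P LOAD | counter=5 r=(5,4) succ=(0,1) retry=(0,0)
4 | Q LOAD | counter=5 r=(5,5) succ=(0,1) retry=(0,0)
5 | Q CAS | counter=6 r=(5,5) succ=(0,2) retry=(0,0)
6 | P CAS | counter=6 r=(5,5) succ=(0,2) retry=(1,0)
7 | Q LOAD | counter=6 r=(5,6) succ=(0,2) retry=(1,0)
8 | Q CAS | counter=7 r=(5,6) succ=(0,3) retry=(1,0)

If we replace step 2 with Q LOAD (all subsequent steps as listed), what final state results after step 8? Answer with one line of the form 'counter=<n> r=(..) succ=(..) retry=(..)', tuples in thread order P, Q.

counter=6 r=(4,5) succ=(0,2) retry=(1,0)

(re-executing from step 2 with the substitution; state before step 2: counter=4 r=(0,4) succ=(0,0) retry=(0,0))
2 | Q LOAD | counter=4 r=(0,4) succ=(0,0) retry=(0,0)
3 | P LOAD | counter=4 r=(4,4) succ=(0,0) retry=(0,0)
4 | Q LOAD | counter=4 r=(4,4) succ=(0,0) retry=(0,0)
5 | Q CAS | counter=5 r=(4,4) succ=(0,1) retry=(0,0)
6 | P CAS | counter=5 r=(4,4) succ=(0,1) retry=(1,0)
7 | Q LOAD | counter=5 r=(4,5) succ=(0,1) retry=(1,0)
8 | Q CAS | counter=6 r=(4,5) succ=(0,2) retry=(1,0)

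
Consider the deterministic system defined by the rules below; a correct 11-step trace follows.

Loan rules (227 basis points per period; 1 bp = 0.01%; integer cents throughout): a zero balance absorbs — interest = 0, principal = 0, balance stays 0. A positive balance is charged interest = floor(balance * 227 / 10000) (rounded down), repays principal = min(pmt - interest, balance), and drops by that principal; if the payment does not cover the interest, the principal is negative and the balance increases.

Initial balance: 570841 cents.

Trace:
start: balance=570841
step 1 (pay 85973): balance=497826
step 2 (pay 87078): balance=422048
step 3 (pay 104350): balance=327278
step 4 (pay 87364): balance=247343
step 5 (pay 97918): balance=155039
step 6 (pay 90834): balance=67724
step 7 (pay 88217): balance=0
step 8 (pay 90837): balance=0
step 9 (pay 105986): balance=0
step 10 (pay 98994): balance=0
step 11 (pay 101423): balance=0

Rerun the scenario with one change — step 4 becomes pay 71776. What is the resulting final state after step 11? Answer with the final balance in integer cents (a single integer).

0

(re-executing from step 4 with the substitution; state before step 4: balance=327278)
step 4 (pay 71776): balance=262931
step 5 (pay 97918): balance=170981
step 6 (pay 90834): balance=84028
step 7 (pay 88217): balance=0
step 8 (pay 90837): balance=0
step 9 (pay 105986): balance=0
step 10 (pay 98994): balance=0
step 11 (pay 101423): balance=0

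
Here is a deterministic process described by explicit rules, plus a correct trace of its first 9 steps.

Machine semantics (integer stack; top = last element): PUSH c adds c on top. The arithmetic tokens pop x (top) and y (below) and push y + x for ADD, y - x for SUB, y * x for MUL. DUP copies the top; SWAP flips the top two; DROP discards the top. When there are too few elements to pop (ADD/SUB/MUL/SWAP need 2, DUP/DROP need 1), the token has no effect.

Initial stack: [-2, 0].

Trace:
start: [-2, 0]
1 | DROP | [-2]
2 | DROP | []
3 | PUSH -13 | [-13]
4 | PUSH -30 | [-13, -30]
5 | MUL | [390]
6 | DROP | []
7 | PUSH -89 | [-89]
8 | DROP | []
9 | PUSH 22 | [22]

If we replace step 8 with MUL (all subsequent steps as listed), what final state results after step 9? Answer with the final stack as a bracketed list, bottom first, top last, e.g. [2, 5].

(re-executing from step 8 with the substitution; state before step 8: [-89])
8 | MUL | [-89]
9 | PUSH 22 | [-89, 22]

[-89, 22]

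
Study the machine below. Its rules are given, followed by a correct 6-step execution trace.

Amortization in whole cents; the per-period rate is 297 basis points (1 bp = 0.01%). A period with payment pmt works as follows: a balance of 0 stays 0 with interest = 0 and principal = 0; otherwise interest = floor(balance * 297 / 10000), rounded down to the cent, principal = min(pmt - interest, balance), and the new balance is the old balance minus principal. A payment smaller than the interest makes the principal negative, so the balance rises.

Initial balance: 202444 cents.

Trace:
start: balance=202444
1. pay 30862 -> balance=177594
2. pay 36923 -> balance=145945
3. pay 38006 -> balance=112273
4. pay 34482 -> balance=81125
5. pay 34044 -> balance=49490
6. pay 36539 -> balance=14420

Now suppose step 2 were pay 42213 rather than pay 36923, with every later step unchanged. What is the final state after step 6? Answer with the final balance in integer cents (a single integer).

(re-executing from step 2 with the substitution; state before step 2: balance=177594)
2. pay 42213 -> balance=140655
3. pay 38006 -> balance=106826
4. pay 34482 -> balance=75516
5. pay 34044 -> balance=43714
6. pay 36539 -> balance=8473

8473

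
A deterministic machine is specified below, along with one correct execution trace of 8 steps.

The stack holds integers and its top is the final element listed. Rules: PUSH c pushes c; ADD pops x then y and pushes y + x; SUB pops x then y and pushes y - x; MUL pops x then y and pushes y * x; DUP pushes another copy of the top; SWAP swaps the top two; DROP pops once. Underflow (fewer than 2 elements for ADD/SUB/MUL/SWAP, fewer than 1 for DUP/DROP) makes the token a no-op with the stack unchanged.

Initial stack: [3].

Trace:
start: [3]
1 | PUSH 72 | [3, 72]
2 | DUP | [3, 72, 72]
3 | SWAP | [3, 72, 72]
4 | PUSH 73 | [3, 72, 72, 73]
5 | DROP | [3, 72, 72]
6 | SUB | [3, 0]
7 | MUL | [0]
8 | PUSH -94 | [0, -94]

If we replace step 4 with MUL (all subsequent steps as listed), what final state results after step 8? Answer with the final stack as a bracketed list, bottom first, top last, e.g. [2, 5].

[3, -94]

(re-executing from step 4 with the substitution; state before step 4: [3, 72, 72])
4 | MUL | [3, 5184]
5 | DROP | [3]
6 | SUB | [3]
7 | MUL | [3]
8 | PUSH -94 | [3, -94]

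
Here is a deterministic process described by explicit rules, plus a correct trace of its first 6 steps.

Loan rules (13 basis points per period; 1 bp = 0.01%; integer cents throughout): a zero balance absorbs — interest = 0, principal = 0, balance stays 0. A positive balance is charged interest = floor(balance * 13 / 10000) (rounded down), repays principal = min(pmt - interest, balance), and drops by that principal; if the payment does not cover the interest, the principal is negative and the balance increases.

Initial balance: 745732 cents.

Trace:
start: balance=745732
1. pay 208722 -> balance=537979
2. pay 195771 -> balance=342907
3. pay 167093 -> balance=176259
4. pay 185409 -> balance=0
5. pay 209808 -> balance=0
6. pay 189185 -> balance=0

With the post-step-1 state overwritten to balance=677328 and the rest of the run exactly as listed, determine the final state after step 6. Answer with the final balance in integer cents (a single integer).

0

state after step 1 := balance=677328
2. pay 195771 -> balance=482437
3. pay 167093 -> balance=315971
4. pay 185409 -> balance=130972
5. pay 209808 -> balance=0
6. pay 189185 -> balance=0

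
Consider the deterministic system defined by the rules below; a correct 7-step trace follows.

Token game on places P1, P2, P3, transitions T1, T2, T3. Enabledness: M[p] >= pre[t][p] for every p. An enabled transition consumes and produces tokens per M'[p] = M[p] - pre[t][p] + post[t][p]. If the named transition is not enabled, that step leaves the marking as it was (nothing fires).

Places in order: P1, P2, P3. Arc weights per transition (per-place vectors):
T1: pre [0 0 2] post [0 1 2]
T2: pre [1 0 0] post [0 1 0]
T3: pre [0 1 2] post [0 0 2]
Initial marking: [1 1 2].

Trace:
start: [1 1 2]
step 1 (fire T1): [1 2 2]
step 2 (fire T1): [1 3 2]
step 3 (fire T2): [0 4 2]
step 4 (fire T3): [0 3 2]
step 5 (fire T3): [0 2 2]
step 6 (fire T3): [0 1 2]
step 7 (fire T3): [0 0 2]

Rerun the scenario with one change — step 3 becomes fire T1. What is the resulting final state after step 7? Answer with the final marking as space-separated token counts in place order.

1 0 2

(re-executing from step 3 with the substitution; state before step 3: [1 3 2])
step 3 (fire T1): [1 4 2]
step 4 (fire T3): [1 3 2]
step 5 (fire T3): [1 2 2]
step 6 (fire T3): [1 1 2]
step 7 (fire T3): [1 0 2]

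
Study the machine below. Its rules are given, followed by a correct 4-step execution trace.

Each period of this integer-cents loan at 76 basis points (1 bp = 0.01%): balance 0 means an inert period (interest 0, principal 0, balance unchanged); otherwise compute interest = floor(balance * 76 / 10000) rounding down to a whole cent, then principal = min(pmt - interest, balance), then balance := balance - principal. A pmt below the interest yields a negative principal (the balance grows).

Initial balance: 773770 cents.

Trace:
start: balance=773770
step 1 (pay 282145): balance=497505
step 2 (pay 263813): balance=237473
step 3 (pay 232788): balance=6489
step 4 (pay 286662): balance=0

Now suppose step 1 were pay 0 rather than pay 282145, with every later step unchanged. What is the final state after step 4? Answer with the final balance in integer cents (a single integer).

(re-executing from step 1 with the substitution; state before step 1: balance=773770)
step 1 (pay 0): balance=779650
step 2 (pay 263813): balance=521762
step 3 (pay 232788): balance=292939
step 4 (pay 286662): balance=8503

8503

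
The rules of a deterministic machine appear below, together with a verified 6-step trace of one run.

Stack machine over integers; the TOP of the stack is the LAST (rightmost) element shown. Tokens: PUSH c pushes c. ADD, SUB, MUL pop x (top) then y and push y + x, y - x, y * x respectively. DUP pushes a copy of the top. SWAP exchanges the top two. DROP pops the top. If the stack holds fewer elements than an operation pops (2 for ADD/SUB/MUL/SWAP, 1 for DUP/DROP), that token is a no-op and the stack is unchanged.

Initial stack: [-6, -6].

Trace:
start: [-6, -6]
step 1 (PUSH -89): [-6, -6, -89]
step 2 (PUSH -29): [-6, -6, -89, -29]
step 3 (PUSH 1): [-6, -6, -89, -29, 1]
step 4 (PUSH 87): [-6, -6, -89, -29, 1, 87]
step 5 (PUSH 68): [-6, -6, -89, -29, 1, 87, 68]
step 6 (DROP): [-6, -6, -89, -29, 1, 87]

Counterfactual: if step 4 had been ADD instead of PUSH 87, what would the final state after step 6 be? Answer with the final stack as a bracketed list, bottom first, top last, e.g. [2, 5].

[-6, -6, -89, -28]

(re-executing from step 4 with the substitution; state before step 4: [-6, -6, -89, -29, 1])
step 4 (ADD): [-6, -6, -89, -28]
step 5 (PUSH 68): [-6, -6, -89, -28, 68]
step 6 (DROP): [-6, -6, -89, -28]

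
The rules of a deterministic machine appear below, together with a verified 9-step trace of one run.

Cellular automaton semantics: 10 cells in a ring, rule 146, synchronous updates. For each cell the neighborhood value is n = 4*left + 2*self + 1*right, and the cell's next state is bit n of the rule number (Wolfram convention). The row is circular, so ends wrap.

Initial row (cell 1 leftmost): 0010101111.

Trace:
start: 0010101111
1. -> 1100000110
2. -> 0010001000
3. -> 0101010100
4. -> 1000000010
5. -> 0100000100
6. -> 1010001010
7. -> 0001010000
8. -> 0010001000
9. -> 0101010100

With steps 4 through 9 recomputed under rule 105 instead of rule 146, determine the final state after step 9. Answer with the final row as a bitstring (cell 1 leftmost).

0101010100

(re-executing steps 4..9 under rule 105; state before step 4: 0101010100)
4. -> 0010101001
5. -> 0001010000
6. -> 1100100111
7. -> 0100000100
8. -> 0001110001
9. -> 0101010100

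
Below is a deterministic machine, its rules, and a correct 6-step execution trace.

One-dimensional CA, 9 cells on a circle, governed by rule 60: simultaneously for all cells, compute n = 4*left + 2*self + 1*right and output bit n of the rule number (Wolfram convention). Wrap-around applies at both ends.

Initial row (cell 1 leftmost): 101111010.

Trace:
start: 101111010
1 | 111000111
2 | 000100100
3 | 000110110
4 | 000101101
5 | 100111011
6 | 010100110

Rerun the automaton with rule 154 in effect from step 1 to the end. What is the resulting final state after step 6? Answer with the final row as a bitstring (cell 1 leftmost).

010000111

(re-executing steps 1..6 under rule 154; state before step 1: 101111010)
1 | 001110000
2 | 011101000
3 | 111000100
4 | 110101011
5 | 100000011
6 | 010000111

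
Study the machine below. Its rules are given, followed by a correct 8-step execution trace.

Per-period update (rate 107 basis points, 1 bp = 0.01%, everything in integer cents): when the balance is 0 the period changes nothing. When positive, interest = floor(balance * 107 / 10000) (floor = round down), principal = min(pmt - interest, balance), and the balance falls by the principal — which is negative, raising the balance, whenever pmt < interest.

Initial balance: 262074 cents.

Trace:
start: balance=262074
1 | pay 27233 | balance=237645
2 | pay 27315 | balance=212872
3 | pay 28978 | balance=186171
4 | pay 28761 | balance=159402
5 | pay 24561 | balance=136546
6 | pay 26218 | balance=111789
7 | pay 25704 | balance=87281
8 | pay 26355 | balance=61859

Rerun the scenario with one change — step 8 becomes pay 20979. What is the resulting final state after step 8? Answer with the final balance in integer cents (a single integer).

67235

(re-executing from step 8 with the substitution; state before step 8: balance=87281)
8 | pay 20979 | balance=67235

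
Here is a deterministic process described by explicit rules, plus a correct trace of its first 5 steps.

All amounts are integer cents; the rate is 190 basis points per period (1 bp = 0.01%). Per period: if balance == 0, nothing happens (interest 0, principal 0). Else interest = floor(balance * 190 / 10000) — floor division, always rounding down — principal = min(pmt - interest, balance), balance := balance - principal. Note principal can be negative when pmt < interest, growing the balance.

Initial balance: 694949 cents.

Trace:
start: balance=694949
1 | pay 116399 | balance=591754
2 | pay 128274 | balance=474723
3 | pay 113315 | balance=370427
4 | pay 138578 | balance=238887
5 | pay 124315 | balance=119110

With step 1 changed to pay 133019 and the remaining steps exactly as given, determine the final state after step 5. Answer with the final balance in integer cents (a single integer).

101190

(re-executing from step 1 with the substitution; state before step 1: balance=694949)
1 | pay 133019 | balance=575134
2 | pay 128274 | balance=457787
3 | pay 113315 | balance=353169
4 | pay 138578 | balance=221301
5 | pay 124315 | balance=101190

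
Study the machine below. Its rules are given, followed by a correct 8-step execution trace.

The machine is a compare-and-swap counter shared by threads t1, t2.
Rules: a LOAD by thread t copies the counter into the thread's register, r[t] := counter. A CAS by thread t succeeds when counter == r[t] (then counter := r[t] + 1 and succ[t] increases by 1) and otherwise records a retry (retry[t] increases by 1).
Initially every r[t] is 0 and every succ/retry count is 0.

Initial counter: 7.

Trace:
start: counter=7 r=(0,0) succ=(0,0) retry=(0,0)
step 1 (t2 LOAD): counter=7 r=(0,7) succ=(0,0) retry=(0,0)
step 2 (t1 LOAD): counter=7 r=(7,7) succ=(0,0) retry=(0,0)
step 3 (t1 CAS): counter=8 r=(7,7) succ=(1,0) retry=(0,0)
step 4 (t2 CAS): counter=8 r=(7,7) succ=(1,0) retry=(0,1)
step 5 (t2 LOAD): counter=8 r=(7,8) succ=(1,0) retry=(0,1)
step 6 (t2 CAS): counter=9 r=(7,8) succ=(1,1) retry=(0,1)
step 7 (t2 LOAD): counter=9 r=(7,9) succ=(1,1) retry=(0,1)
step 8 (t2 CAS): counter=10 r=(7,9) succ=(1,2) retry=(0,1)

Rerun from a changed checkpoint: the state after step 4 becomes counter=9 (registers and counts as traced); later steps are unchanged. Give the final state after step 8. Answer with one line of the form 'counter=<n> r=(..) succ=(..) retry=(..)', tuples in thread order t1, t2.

counter=11 r=(7,10) succ=(1,2) retry=(0,1)

state after step 4 := counter=9 r=(7,7) succ=(1,0) retry=(0,1)
step 5 (t2 LOAD): counter=9 r=(7,9) succ=(1,0) retry=(0,1)
step 6 (t2 CAS): counter=10 r=(7,9) succ=(1,1) retry=(0,1)
step 7 (t2 LOAD): counter=10 r=(7,10) succ=(1,1) retry=(0,1)
step 8 (t2 CAS): counter=11 r=(7,10) succ=(1,2) retry=(0,1)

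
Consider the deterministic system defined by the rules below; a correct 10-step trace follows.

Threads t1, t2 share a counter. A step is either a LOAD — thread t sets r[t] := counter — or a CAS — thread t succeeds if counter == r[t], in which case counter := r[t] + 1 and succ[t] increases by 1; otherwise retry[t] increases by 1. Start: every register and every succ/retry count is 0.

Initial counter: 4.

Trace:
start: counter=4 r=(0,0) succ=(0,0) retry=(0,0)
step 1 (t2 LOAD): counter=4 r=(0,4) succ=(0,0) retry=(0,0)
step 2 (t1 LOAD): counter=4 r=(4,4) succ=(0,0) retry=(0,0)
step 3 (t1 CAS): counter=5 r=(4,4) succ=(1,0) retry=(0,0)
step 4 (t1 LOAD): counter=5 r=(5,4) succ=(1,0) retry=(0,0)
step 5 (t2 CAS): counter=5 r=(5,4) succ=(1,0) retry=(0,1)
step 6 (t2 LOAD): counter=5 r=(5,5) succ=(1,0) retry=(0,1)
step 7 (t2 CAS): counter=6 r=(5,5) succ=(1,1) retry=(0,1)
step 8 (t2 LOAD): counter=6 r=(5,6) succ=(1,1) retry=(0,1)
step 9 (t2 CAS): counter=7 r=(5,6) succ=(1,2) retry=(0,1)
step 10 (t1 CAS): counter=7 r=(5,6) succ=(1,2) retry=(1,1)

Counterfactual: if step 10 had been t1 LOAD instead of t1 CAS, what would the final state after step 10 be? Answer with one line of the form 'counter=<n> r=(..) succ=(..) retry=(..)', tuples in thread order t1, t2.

counter=7 r=(7,6) succ=(1,2) retry=(0,1)

(re-executing from step 10 with the substitution; state before step 10: counter=7 r=(5,6) succ=(1,2) retry=(0,1))
step 10 (t1 LOAD): counter=7 r=(7,6) succ=(1,2) retry=(0,1)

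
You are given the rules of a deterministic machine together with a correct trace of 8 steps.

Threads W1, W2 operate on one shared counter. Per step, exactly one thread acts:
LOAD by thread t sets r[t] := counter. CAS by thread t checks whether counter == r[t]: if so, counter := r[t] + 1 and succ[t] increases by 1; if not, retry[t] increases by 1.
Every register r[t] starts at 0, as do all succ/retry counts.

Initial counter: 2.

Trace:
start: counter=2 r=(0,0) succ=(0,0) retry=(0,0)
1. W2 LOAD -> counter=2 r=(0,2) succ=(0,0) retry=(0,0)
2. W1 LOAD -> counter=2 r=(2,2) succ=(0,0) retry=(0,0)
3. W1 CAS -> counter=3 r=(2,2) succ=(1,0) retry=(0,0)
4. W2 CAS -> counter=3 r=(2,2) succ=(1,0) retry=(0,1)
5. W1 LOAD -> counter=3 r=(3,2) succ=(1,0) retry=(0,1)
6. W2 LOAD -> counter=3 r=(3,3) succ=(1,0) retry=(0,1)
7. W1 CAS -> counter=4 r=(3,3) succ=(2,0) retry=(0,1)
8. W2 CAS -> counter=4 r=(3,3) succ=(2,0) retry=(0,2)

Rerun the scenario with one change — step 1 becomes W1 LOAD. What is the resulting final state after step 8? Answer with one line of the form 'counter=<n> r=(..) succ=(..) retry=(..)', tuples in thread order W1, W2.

counter=4 r=(3,3) succ=(2,0) retry=(0,2)

(re-executing from step 1 with the substitution; state before step 1: counter=2 r=(0,0) succ=(0,0) retry=(0,0))
1. W1 LOAD -> counter=2 r=(2,0) succ=(0,0) retry=(0,0)
2. W1 LOAD -> counter=2 r=(2,0) succ=(0,0) retry=(0,0)
3. W1 CAS -> counter=3 r=(2,0) succ=(1,0) retry=(0,0)
4. W2 CAS -> counter=3 r=(2,0) succ=(1,0) retry=(0,1)
5. W1 LOAD -> counter=3 r=(3,0) succ=(1,0) retry=(0,1)
6. W2 LOAD -> counter=3 r=(3,3) succ=(1,0) retry=(0,1)
7. W1 CAS -> counter=4 r=(3,3) succ=(2,0) retry=(0,1)
8. W2 CAS -> counter=4 r=(3,3) succ=(2,0) retry=(0,2)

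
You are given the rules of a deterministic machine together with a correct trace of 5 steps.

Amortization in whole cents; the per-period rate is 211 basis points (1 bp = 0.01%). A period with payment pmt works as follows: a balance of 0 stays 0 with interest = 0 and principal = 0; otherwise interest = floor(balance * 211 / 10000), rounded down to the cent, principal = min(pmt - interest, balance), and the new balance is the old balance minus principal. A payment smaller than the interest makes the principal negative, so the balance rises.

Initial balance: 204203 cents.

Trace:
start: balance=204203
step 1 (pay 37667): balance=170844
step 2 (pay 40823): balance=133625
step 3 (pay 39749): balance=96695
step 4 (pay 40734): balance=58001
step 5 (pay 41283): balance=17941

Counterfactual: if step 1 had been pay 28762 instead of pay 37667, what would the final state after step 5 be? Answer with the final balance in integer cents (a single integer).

(re-executing from step 1 with the substitution; state before step 1: balance=204203)
step 1 (pay 28762): balance=179749
step 2 (pay 40823): balance=142718
step 3 (pay 39749): balance=105980
step 4 (pay 40734): balance=67482
step 5 (pay 41283): balance=27622

27622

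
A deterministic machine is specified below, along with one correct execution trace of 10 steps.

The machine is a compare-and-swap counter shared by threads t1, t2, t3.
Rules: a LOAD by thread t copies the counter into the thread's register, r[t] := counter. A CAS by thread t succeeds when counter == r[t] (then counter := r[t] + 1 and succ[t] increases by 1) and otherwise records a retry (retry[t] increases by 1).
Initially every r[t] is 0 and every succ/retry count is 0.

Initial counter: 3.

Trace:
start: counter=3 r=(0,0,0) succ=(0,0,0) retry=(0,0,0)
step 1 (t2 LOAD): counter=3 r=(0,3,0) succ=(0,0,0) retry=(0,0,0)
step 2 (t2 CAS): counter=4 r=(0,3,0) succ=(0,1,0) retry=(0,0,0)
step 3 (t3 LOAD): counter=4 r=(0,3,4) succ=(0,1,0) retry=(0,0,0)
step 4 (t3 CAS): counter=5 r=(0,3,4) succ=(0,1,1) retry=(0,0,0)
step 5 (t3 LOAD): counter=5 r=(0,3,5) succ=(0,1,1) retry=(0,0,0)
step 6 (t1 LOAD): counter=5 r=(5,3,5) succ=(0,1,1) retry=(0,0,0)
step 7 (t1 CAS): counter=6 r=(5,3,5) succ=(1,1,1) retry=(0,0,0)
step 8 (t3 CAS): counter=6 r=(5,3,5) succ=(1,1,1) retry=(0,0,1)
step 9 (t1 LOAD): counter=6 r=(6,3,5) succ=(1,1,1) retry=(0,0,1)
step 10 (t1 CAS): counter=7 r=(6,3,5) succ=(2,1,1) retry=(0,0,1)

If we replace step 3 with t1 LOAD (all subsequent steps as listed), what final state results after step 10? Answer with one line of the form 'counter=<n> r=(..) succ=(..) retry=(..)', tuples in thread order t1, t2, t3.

(re-executing from step 3 with the substitution; state before step 3: counter=4 r=(0,3,0) succ=(0,1,0) retry=(0,0,0))
step 3 (t1 LOAD): counter=4 r=(4,3,0) succ=(0,1,0) retry=(0,0,0)
step 4 (t3 CAS): counter=4 r=(4,3,0) succ=(0,1,0) retry=(0,0,1)
step 5 (t3 LOAD): counter=4 r=(4,3,4) succ=(0,1,0) retry=(0,0,1)
step 6 (t1 LOAD): counter=4 r=(4,3,4) succ=(0,1,0) retry=(0,0,1)
step 7 (t1 CAS): counter=5 r=(4,3,4) succ=(1,1,0) retry=(0,0,1)
step 8 (t3 CAS): counter=5 r=(4,3,4) succ=(1,1,0) retry=(0,0,2)
step 9 (t1 LOAD): counter=5 r=(5,3,4) succ=(1,1,0) retry=(0,0,2)
step 10 (t1 CAS): counter=6 r=(5,3,4) succ=(2,1,0) retry=(0,0,2)

counter=6 r=(5,3,4) succ=(2,1,0) retry=(0,0,2)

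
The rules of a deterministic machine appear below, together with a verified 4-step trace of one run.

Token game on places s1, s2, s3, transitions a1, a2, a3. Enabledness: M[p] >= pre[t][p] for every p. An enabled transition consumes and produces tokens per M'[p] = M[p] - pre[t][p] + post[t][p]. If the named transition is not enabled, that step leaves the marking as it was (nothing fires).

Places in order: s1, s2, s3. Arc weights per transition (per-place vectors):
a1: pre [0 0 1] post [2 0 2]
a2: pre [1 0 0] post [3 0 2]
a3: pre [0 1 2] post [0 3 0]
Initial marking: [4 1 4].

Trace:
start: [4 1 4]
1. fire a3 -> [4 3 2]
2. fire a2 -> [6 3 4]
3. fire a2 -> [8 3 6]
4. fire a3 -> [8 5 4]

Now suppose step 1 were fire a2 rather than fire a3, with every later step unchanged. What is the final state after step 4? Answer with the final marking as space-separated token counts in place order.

10 3 8

(re-executing from step 1 with the substitution; state before step 1: [4 1 4])
1. fire a2 -> [6 1 6]
2. fire a2 -> [8 1 8]
3. fire a2 -> [10 1 10]
4. fire a3 -> [10 3 8]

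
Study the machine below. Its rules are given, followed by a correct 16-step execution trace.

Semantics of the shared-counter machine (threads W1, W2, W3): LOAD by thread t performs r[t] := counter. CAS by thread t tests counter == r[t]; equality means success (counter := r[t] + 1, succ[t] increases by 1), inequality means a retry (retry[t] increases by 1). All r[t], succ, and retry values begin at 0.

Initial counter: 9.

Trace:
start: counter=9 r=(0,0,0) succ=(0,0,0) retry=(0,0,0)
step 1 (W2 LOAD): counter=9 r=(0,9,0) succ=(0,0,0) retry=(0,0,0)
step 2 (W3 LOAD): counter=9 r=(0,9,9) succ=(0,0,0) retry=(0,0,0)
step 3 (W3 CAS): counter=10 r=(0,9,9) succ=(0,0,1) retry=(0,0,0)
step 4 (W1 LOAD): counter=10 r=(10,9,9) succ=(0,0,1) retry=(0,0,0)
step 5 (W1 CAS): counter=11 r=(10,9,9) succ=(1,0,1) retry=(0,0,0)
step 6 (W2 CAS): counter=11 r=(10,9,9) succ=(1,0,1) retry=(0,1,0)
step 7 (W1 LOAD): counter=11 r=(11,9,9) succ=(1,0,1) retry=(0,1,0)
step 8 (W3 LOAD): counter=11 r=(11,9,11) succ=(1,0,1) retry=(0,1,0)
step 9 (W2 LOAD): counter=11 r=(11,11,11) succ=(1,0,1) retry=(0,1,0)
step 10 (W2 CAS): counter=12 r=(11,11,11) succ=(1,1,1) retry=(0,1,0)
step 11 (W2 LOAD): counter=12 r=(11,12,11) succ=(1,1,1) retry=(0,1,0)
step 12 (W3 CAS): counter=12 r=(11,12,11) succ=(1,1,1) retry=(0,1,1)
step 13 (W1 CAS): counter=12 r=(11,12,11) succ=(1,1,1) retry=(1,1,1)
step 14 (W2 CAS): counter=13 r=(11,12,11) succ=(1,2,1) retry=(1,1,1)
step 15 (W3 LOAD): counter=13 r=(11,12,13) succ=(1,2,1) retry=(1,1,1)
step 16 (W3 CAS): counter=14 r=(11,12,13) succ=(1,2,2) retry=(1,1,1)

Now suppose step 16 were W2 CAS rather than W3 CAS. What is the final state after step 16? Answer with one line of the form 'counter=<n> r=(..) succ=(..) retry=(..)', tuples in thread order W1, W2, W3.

(re-executing from step 16 with the substitution; state before step 16: counter=13 r=(11,12,13) succ=(1,2,1) retry=(1,1,1))
step 16 (W2 CAS): counter=13 r=(11,12,13) succ=(1,2,1) retry=(1,2,1)

counter=13 r=(11,12,13) succ=(1,2,1) retry=(1,2,1)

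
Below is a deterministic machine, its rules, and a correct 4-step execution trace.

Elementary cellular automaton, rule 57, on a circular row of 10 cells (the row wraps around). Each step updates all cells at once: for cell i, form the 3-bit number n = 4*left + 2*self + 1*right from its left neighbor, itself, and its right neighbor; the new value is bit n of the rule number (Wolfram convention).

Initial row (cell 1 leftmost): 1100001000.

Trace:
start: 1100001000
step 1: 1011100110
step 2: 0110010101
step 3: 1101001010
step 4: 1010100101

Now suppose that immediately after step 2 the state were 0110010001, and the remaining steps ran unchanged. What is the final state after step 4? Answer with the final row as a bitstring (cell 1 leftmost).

1010101010

state after step 2 := 0110010001
step 3: 1101001100
step 4: 1010101010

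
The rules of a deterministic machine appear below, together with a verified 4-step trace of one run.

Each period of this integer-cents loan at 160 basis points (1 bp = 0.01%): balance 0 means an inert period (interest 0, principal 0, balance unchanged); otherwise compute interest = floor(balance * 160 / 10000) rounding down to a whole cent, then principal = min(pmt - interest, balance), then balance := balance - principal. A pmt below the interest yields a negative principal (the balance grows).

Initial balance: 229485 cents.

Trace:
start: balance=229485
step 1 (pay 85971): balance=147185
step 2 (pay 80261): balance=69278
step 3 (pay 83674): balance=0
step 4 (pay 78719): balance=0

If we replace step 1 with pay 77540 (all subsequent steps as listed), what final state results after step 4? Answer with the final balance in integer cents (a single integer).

0

(re-executing from step 1 with the substitution; state before step 1: balance=229485)
step 1 (pay 77540): balance=155616
step 2 (pay 80261): balance=77844
step 3 (pay 83674): balance=0
step 4 (pay 78719): balance=0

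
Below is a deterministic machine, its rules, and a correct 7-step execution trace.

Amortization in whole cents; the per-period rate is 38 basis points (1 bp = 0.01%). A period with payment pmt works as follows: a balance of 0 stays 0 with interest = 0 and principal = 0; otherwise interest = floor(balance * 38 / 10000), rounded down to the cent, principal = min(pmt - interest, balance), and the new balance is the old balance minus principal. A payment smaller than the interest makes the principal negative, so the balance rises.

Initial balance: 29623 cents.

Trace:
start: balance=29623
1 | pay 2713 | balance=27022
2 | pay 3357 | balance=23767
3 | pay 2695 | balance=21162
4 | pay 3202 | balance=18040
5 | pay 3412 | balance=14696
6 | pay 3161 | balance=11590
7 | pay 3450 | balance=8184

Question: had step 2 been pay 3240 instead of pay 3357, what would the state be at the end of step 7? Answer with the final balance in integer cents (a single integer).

8302

(re-executing from step 2 with the substitution; state before step 2: balance=27022)
2 | pay 3240 | balance=23884
3 | pay 2695 | balance=21279
4 | pay 3202 | balance=18157
5 | pay 3412 | balance=14813
6 | pay 3161 | balance=11708
7 | pay 3450 | balance=8302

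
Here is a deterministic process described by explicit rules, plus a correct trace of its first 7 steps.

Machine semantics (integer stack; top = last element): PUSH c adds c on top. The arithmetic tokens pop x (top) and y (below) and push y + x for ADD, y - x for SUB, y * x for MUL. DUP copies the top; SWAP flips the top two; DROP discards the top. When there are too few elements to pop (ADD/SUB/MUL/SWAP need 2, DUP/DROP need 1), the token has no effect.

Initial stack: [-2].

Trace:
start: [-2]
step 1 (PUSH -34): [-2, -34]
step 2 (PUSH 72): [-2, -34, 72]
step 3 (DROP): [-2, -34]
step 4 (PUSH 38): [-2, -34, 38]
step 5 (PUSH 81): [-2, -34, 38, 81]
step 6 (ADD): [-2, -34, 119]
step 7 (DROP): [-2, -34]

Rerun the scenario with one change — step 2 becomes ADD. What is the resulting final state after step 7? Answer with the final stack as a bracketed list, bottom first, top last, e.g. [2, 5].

(re-executing from step 2 with the substitution; state before step 2: [-2, -34])
step 2 (ADD): [-36]
step 3 (DROP): []
step 4 (PUSH 38): [38]
step 5 (PUSH 81): [38, 81]
step 6 (ADD): [119]
step 7 (DROP): []

[]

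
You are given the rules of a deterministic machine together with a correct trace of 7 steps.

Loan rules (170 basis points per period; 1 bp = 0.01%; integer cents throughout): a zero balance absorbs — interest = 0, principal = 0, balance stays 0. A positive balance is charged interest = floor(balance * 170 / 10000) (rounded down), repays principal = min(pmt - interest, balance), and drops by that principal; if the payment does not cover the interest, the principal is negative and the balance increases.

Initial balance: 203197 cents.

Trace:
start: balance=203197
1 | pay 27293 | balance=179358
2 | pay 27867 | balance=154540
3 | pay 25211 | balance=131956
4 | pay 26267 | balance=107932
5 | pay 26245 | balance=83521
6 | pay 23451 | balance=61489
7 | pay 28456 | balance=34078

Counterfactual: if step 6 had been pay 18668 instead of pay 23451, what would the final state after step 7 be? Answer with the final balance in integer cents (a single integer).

(re-executing from step 6 with the substitution; state before step 6: balance=83521)
6 | pay 18668 | balance=66272
7 | pay 28456 | balance=38942

38942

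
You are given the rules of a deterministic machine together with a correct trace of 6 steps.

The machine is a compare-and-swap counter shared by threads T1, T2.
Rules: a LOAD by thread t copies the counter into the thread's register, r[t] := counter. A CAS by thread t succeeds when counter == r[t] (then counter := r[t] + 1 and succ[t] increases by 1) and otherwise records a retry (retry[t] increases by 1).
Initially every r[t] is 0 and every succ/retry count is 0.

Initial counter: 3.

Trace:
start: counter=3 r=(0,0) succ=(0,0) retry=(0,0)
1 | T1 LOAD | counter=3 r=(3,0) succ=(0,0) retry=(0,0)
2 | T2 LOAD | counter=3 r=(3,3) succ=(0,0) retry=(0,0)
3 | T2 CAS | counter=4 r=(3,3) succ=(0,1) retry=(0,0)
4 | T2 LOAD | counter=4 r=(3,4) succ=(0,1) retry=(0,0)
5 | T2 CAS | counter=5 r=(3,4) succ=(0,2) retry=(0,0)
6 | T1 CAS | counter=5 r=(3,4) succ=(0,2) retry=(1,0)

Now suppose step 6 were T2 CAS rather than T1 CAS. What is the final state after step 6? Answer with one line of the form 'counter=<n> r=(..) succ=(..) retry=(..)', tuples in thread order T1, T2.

(re-executing from step 6 with the substitution; state before step 6: counter=5 r=(3,4) succ=(0,2) retry=(0,0))
6 | T2 CAS | counter=5 r=(3,4) succ=(0,2) retry=(0,1)

counter=5 r=(3,4) succ=(0,2) retry=(0,1)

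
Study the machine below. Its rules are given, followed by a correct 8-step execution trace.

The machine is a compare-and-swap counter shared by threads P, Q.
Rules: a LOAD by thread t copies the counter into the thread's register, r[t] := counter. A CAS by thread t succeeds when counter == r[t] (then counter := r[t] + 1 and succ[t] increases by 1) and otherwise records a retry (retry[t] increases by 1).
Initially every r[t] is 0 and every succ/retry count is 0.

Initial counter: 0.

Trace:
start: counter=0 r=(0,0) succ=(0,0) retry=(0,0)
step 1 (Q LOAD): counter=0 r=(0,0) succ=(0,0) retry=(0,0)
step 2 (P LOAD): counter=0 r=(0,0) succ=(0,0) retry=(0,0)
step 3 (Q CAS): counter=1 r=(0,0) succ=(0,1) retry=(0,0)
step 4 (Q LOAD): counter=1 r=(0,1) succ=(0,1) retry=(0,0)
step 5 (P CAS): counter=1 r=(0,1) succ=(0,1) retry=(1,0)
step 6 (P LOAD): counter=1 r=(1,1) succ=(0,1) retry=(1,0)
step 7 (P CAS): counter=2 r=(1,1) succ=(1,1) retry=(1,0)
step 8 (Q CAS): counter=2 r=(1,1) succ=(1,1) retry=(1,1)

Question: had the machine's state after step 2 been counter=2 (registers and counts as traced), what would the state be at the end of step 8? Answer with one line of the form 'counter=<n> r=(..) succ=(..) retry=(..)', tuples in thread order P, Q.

state after step 2 := counter=2 r=(0,0) succ=(0,0) retry=(0,0)
step 3 (Q CAS): counter=2 r=(0,0) succ=(0,0) retry=(0,1)
step 4 (Q LOAD): counter=2 r=(0,2) succ=(0,0) retry=(0,1)
step 5 (P CAS): counter=2 r=(0,2) succ=(0,0) retry=(1,1)
step 6 (P LOAD): counter=2 r=(2,2) succ=(0,0) retry=(1,1)
step 7 (P CAS): counter=3 r=(2,2) succ=(1,0) retry=(1,1)
step 8 (Q CAS): counter=3 r=(2,2) succ=(1,0) retry=(1,2)

counter=3 r=(2,2) succ=(1,0) retry=(1,2)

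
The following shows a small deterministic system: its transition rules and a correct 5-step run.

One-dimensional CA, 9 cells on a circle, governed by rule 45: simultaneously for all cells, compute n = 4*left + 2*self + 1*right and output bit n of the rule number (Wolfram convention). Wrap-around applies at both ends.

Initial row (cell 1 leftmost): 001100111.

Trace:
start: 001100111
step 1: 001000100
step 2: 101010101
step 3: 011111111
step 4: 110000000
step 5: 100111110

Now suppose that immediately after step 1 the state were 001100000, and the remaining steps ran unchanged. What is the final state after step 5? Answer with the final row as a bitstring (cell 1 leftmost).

110101110

state after step 1 := 001100000
step 2: 101001111
step 3: 011001000
step 4: 010001011
step 5: 110101110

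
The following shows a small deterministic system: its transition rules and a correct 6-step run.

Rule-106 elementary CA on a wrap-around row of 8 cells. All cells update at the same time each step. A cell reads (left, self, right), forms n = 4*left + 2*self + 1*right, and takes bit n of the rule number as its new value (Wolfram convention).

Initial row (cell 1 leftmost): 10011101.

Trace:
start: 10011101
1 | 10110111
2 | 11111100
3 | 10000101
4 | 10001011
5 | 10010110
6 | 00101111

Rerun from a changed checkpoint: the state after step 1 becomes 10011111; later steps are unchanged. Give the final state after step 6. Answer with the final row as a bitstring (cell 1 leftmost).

state after step 1 := 10011111
2 | 10110000
3 | 01110001
4 | 11010010
5 | 11100101
6 | 00101011

00101011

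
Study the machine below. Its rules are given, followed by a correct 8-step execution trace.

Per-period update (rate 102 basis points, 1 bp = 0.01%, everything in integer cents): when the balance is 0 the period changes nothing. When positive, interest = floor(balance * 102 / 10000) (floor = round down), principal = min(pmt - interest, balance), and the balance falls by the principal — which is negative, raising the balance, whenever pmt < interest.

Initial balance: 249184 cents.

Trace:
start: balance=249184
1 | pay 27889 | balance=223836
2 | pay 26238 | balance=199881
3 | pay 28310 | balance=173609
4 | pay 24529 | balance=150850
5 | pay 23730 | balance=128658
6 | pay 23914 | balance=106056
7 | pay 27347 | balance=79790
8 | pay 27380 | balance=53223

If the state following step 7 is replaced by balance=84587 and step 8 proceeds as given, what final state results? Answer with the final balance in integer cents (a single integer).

state after step 7 := balance=84587
8 | pay 27380 | balance=58069

58069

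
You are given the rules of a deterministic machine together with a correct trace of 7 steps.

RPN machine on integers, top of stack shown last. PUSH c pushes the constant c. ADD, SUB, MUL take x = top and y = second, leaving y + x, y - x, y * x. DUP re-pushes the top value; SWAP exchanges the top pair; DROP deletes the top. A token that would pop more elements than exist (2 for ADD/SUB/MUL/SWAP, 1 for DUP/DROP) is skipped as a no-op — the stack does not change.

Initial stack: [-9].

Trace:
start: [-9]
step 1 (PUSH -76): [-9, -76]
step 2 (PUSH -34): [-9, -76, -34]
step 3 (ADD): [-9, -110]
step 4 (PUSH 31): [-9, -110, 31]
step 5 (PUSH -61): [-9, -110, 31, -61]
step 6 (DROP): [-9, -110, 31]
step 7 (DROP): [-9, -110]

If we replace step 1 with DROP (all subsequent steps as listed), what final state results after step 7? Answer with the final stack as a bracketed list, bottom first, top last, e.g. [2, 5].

[-34]

(re-executing from step 1 with the substitution; state before step 1: [-9])
step 1 (DROP): []
step 2 (PUSH -34): [-34]
step 3 (ADD): [-34]
step 4 (PUSH 31): [-34, 31]
step 5 (PUSH -61): [-34, 31, -61]
step 6 (DROP): [-34, 31]
step 7 (DROP): [-34]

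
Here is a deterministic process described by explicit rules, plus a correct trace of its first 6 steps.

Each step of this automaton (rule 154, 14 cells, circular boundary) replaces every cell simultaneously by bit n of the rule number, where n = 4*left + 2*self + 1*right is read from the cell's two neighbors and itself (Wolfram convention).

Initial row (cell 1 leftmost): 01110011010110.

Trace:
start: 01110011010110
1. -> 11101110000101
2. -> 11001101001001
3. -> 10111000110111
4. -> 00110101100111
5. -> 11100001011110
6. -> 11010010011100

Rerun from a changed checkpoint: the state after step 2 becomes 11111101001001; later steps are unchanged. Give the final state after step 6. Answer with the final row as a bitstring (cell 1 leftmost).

state after step 2 := 11111101001001
3. -> 11111000110111
4. -> 11110101100111
5. -> 11100001011111
6. -> 11010010011111

11010010011111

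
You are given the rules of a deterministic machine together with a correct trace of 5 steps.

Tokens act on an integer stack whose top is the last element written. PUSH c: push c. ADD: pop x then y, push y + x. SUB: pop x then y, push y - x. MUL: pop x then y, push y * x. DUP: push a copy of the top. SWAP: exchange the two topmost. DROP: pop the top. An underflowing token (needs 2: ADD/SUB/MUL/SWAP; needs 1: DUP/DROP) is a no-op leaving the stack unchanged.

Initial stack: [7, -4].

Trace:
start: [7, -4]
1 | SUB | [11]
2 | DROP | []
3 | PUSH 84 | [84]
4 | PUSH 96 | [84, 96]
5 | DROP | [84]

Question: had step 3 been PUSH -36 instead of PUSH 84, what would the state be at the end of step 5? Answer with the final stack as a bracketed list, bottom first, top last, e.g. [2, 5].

[-36]

(re-executing from step 3 with the substitution; state before step 3: [])
3 | PUSH -36 | [-36]
4 | PUSH 96 | [-36, 96]
5 | DROP | [-36]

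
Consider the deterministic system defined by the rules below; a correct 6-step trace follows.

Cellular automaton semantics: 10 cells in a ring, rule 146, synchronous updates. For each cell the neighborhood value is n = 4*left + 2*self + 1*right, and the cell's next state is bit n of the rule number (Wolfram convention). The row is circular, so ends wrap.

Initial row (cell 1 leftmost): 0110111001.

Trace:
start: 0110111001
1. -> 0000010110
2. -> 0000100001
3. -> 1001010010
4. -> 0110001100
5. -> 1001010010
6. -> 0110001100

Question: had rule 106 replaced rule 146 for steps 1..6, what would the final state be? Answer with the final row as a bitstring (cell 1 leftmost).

(re-executing steps 1..6 under rule 106; state before step 1: 0110111001)
1. -> 1111101010
2. -> 1000110101
3. -> 1001111011
4. -> 1011001110
5. -> 0111011011
6. -> 1101111111

1101111111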